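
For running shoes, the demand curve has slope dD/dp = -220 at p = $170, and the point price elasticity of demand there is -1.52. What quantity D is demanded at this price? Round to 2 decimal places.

24605.26

Ed = (dD/dp)·(p/D) ⇒ D = (dD/dp)·p/Ed = (-220)·170/(-1.52) = 24605.2631…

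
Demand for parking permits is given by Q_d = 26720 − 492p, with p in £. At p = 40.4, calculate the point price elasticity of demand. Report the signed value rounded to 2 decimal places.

-2.90

dQ_d/dp = −492. At p = 40.4, Q_d = 26720 − 492(40.4) = 6843.2.
Ed = (dQ_d/dp)·(p/Q_d) = −492 × (40.4/6843.2) = -2.9046…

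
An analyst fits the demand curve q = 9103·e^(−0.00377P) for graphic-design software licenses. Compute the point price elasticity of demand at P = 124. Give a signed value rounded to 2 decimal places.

-0.47

dq/dP = −0.00377·q = -21.5031. At P = 124, q = 5703.75.
Ed = (dq/dP)·(P/q) = (-21.5031) × (124/5703.75) = -0.4674…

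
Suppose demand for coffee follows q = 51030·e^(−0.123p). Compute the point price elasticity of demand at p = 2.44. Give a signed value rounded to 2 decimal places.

dq/dp = −0.123·q = -4649.33. At p = 2.44, q = 37799.4.
Ed = (dq/dp)·(p/q) = (-4649.33) × (2.44/37799.4) = -0.3001…

-0.30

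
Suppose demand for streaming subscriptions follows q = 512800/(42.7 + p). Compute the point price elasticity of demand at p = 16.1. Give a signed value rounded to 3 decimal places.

dq/dp = −512800/(42.7 + p)² = -148.318. At p = 16.1, q = 8721.09.
Ed = (dq/dp)·(p/q) = (-148.318) × (16.1/8721.09) = -0.27380…

-0.274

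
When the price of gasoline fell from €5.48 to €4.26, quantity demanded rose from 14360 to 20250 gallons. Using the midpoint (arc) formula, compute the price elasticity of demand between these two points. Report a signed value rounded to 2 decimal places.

%ΔQ = (20250 − 14360) / [(14360 + 20250)/2] = 5890/17305 = 0.340364…
%ΔP = (4.26 − 5.48) / [(5.48 + 4.26)/2] = -1.22/4.87 = -0.250513…
Arc Ed = %ΔQ / %ΔP = (5890/17305) / (-1.22/4.87) = -1.3586…

-1.36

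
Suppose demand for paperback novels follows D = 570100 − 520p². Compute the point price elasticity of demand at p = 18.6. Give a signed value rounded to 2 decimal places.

-0.92

dD/dp = −2·520·p = -19344. At p = 18.6, D = 390200.8.
Ed = (dD/dp)·(p/D) = (-19344) × (18.6/390200.8) = -0.9220…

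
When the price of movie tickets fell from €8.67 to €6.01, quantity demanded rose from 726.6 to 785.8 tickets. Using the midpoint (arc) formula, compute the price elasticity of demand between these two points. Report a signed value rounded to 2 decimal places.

%ΔQ = (785.8 − 726.6) / [(726.6 + 785.8)/2] = 59.2/756.2 = 0.078286…
%ΔP = (6.01 − 8.67) / [(8.67 + 6.01)/2] = -2.66/7.34 = -0.362397…
Arc Ed = %ΔQ / %ΔP = (59.2/756.2) / (-2.66/7.34) = -0.2160…

-0.22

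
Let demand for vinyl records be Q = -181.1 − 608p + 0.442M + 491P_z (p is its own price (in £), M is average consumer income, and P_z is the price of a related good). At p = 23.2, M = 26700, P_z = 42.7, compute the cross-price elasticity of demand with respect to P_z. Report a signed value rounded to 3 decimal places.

At the given values, Q = -181.1 − 608(23.2) + 0.442(26700) + 491(42.7) = 18480.4.
∂Q/∂P_z = 491.
E = (491) × (42.7/18480.4) = 1.13448…

1.134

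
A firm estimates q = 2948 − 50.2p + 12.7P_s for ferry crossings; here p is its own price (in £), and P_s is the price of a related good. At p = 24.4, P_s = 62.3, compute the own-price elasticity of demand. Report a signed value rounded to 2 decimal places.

At the given values, q = 2948 − 50.2(24.4) + 12.7(62.3) = 2514.33.
∂q/∂p = −50.2.
E = (-50.2) × (24.4/2514.33) = -0.4871…

-0.49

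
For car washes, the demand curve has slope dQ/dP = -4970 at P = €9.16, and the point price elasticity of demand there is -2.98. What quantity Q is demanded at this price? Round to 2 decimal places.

15276.91

Ed = (dQ/dP)·(P/Q) ⇒ Q = (dQ/dP)·P/Ed = (-4970)·9.16/(-2.98) = 15276.9127…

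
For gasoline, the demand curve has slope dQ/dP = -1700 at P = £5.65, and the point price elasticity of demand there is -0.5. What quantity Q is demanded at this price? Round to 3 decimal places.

19210.000

Ed = (dQ/dP)·(P/Q) ⇒ Q = (dQ/dP)·P/Ed = (-1700)·5.65/(-0.5) = 19210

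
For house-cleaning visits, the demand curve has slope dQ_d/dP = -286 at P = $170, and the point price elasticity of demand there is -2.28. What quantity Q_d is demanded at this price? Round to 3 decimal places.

21324.561

Ed = (dQ_d/dP)·(P/Q_d) ⇒ Q_d = (dQ_d/dP)·P/Ed = (-286)·170/(-2.28) = 21324.56140…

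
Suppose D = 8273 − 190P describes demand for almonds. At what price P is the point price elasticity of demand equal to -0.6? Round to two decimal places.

16.33

Ed = −190P/(8273 − 190P). Set this equal to -0.6:
190P = 0.6·(8273 − 190P) ⇒ 190P(1 + 0.6) = 0.6·8273
P = 0.6·8273 / (190·1.6) = 16.3282…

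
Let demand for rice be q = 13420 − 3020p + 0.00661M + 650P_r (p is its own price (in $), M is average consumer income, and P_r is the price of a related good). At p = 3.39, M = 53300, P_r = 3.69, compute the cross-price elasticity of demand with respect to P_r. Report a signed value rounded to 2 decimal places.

At the given values, q = 13420 − 3020(3.39) + 0.00661(53300) + 650(3.69) = 5933.013.
∂q/∂P_r = 650.
E = (650) × (3.69/5933.013) = 0.4042…

0.40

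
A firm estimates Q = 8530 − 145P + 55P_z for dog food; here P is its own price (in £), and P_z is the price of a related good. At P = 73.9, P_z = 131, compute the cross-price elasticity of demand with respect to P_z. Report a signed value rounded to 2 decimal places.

At the given values, Q = 8530 − 145(73.9) + 55(131) = 5019.5.
∂Q/∂P_z = 55.
E = (55) × (131/5019.5) = 1.4354…

1.44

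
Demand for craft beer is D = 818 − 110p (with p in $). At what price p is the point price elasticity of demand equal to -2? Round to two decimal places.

Ed = −110p/(818 − 110p). Set this equal to -2:
110p = 2·(818 − 110p) ⇒ 110p(1 + 2) = 2·818
p = 2·818 / (110·3) = 4.9575…

4.96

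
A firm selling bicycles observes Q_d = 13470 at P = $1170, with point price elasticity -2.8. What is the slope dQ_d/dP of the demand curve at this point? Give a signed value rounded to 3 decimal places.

-32.236

Ed = (dQ_d/dP)·(P/Q_d) ⇒ dQ_d/dP = Ed·Q_d/P = (-2.8)·13470/1170 = -32.23589…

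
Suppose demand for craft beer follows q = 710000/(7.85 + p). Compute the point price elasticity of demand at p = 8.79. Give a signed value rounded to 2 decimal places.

-0.53

dq/dp = −710000/(7.85 + p)² = -2564.2. At p = 8.79, q = 42668.3.
Ed = (dq/dp)·(p/q) = (-2564.2) × (8.79/42668.3) = -0.5282…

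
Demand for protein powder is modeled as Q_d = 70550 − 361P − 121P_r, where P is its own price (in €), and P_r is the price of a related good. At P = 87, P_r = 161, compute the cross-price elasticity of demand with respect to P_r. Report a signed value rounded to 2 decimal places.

At the given values, Q_d = 70550 − 361(87) − 121(161) = 19662.
∂Q_d/∂P_r = -121.
E = (-121) × (161/19662) = -0.9907…

-0.99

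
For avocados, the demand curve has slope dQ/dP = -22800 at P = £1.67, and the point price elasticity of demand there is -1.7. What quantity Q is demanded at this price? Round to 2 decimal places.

Ed = (dQ/dP)·(P/Q) ⇒ Q = (dQ/dP)·P/Ed = (-22800)·1.67/(-1.7) = 22397.6470…

22397.65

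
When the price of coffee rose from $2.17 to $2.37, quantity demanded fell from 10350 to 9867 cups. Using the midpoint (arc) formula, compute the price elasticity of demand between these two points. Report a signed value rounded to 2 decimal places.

-0.54

%ΔQ = (9867 − 10350) / [(10350 + 9867)/2] = -483/10108.5 = -0.047781…
%ΔP = (2.37 − 2.17) / [(2.17 + 2.37)/2] = 0.2/2.27 = 0.088105…
Arc Ed = %ΔQ / %ΔP = (-483/10108.5) / (0.2/2.27) = -0.5423…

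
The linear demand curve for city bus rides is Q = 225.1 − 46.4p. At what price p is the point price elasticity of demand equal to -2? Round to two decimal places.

3.23

Ed = −46.4p/(225.1 − 46.4p). Set this equal to -2:
46.4p = 2·(225.1 − 46.4p) ⇒ 46.4p(1 + 2) = 2·225.1
p = 2·225.1 / (46.4·3) = 3.2341…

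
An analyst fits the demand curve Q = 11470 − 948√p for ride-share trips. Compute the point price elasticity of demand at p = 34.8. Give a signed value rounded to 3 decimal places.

dQ/dp = −948/(2√p) = -80.3505. At p = 34.8, Q = 5877.6.
Ed = (dQ/dp)·(p/Q) = (-80.3505) × (34.8/5877.6) = -0.47573…

-0.476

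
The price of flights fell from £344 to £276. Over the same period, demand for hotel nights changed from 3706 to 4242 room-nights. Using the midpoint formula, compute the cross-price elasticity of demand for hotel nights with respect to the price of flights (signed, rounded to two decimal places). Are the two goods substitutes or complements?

-0.61; complements

%ΔQ_{hotel nights} = (4242 − 3706)/avg = 536/3974 = 0.134876…
%ΔP_{flights} = (276 − 344)/avg = -68/310 = -0.219354…
E_cross = (536/3974) / (-68/310) = -0.6148…
E_cross < 0 ⇒ the goods are complements.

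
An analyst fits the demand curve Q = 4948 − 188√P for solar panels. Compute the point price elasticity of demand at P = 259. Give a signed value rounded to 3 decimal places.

-0.787

dQ/dP = −188/(2√P) = -5.84088. At P = 259, Q = 1922.43.
Ed = (dQ/dP)·(P/Q) = (-5.84088) × (259/1922.43) = -0.78691…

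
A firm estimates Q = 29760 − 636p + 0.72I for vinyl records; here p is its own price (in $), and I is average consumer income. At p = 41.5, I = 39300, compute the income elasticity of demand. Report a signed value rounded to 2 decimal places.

0.89

At the given values, Q = 29760 − 636(41.5) + 0.72(39300) = 31662.
∂Q/∂I = 0.72.
E = (0.72) × (39300/31662) = 0.8936…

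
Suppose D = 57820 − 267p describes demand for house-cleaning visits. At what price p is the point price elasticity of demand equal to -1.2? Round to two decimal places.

Ed = −267p/(57820 − 267p). Set this equal to -1.2:
267p = 1.2·(57820 − 267p) ⇒ 267p(1 + 1.2) = 1.2·57820
p = 1.2·57820 / (267·2.2) = 118.1205…

118.12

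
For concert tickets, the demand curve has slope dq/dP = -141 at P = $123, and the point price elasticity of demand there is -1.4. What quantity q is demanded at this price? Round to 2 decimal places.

Ed = (dq/dP)·(P/q) ⇒ q = (dq/dP)·P/Ed = (-141)·123/(-1.4) = 12387.8571…

12387.86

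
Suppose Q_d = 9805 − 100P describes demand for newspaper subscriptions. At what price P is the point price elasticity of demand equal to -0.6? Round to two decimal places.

Ed = −100P/(9805 − 100P). Set this equal to -0.6:
100P = 0.6·(9805 − 100P) ⇒ 100P(1 + 0.6) = 0.6·9805
P = 0.6·9805 / (100·1.6) = 36.7687…

36.77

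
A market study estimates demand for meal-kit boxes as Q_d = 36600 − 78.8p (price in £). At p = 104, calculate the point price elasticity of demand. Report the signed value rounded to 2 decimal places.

dQ_d/dp = −78.8. At p = 104, Q_d = 36600 − 78.8(104) = 28404.8.
Ed = (dQ_d/dp)·(p/Q_d) = −78.8 × (104/28404.8) = -0.2885…

-0.29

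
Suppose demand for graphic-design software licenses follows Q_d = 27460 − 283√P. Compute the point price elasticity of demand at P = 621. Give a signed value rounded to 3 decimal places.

dQ_d/dP = −283/(2√P) = -5.6782. At P = 621, Q_d = 20407.7.
Ed = (dQ_d/dP)·(P/Q_d) = (-5.6782) × (621/20407.7) = -0.17278…

-0.173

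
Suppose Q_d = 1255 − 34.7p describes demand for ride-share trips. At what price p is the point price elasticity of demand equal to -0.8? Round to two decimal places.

16.07

Ed = −34.7p/(1255 − 34.7p). Set this equal to -0.8:
34.7p = 0.8·(1255 − 34.7p) ⇒ 34.7p(1 + 0.8) = 0.8·1255
p = 0.8·1255 / (34.7·1.8) = 16.0742…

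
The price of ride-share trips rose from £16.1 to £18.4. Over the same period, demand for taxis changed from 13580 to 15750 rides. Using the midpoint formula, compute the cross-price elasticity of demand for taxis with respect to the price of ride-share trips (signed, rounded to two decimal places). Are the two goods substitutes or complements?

%ΔQ_{taxis} = (15750 − 13580)/avg = 2170/14665 = 0.147971…
%ΔP_{ride-share trips} = (18.4 − 16.1)/avg = 2.3/17.25 = 0.133333…
E_cross = (2170/14665) / (2.3/17.25) = 1.1097…
E_cross > 0 ⇒ the goods are substitutes.

1.11; substitutes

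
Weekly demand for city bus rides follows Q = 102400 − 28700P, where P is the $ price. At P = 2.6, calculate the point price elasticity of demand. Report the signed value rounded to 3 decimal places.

-2.686

dQ/dP = −28700. At P = 2.6, Q = 102400 − 28700(2.6) = 27780.
Ed = (dQ/dP)·(P/Q) = −28700 × (2.6/27780) = -2.68610…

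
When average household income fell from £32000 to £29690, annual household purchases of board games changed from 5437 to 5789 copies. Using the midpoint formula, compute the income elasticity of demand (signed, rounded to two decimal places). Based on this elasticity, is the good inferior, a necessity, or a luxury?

%ΔQ = (5789 − 5437)/[( 5437 + 5789)/2] = 352/5613 = 0.062711…
%ΔIncome = (29690 − 32000)/[( 32000 + 29690)/2] = -2310/30845 = -0.074890…
E_income = (352/5613) / (-2310/30845) = -0.8373…
E_income < 0 ⇒ inferior good.

-0.84; inferior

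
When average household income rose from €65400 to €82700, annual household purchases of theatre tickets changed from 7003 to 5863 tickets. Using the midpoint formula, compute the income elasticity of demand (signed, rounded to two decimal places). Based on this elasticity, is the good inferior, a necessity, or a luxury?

-0.76; inferior

%ΔQ = (5863 − 7003)/[( 7003 + 5863)/2] = -1140/6433 = -0.177211…
%ΔIncome = (82700 − 65400)/[( 65400 + 82700)/2] = 17300/74050 = 0.233625…
E_income = (-1140/6433) / (17300/74050) = -0.7585…
E_income < 0 ⇒ inferior good.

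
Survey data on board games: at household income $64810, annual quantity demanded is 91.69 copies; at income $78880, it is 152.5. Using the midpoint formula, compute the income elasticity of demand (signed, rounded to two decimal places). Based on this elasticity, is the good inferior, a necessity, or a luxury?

2.54; luxury

%ΔQ = (152.5 − 91.69)/[( 91.69 + 152.5)/2] = 60.81/122.095 = 0.498054…
%ΔIncome = (78880 − 64810)/[( 64810 + 78880)/2] = 14070/71845 = 0.195838…
E_income = (60.81/122.095) / (14070/71845) = 2.5431…
E_income > 1 ⇒ normal good, luxury.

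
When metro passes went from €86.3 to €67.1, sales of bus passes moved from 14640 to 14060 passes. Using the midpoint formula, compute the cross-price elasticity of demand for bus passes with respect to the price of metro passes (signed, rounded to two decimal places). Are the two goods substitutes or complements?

%ΔQ_{bus passes} = (14060 − 14640)/avg = -580/14350 = -0.040418…
%ΔP_{metro passes} = (67.1 − 86.3)/avg = -19.2/76.7 = -0.250325…
E_cross = (-580/14350) / (-19.2/76.7) = 0.1614…
E_cross > 0 ⇒ the goods are substitutes.

0.16; substitutes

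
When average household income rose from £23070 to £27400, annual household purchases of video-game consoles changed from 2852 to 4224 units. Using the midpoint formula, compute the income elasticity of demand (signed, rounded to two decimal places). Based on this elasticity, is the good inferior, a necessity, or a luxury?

%ΔQ = (4224 − 2852)/[( 2852 + 4224)/2] = 1372/3538 = 0.387789…
%ΔIncome = (27400 − 23070)/[( 23070 + 27400)/2] = 4330/25235 = 0.171587…
E_income = (1372/3538) / (4330/25235) = 2.2600…
E_income > 1 ⇒ normal good, luxury.

2.26; luxury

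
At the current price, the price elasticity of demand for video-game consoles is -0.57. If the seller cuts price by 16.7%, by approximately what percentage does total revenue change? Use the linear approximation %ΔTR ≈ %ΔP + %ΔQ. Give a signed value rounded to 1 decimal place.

%ΔQ ≈ Ed × %ΔP = (-0.57) × (-16.7%) = +9.5190%
%ΔTR ≈ %ΔP + %ΔQ = (-16.7%) + (+9.5190%) = -7.1810%

-7.2%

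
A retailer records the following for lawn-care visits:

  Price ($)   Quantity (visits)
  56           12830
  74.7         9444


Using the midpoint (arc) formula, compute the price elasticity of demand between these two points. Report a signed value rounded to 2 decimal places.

%ΔQ = (9444 − 12830) / [(12830 + 9444)/2] = -3386/11137 = -0.304031…
%ΔP = (74.7 − 56) / [(56 + 74.7)/2] = 18.7/65.35 = 0.286151…
Arc Ed = %ΔQ / %ΔP = (-3386/11137) / (18.7/65.35) = -1.0624…

-1.06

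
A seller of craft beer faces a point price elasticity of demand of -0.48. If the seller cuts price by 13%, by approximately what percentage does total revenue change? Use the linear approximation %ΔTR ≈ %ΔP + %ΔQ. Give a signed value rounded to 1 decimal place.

-6.8%

%ΔQ ≈ Ed × %ΔP = (-0.48) × (-13%) = +6.2400%
%ΔTR ≈ %ΔP + %ΔQ = (-13%) + (+6.2400%) = -6.7600%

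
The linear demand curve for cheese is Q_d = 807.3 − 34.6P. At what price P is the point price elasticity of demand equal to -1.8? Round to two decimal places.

15.00

Ed = −34.6P/(807.3 − 34.6P). Set this equal to -1.8:
34.6P = 1.8·(807.3 − 34.6P) ⇒ 34.6P(1 + 1.8) = 1.8·807.3
P = 1.8·807.3 / (34.6·2.8) = 14.9993…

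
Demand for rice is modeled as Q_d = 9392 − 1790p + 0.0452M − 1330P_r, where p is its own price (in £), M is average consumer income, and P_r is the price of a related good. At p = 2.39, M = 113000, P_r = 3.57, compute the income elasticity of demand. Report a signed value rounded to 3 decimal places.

At the given values, Q_d = 9392 − 1790(2.39) + 0.0452(113000) − 1330(3.57) = 5473.4.
∂Q_d/∂M = 0.0452.
E = (0.0452) × (113000/5473.4) = 0.93316…

0.933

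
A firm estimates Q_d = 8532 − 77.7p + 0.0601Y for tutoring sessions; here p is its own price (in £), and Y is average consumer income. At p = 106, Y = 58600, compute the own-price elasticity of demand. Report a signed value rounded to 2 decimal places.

-2.16

At the given values, Q_d = 8532 − 77.7(106) + 0.0601(58600) = 3817.66.
∂Q_d/∂p = −77.7.
E = (-77.7) × (106/3817.66) = -2.1573…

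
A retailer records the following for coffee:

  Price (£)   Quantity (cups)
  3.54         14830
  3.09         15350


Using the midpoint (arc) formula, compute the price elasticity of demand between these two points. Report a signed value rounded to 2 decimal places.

%ΔQ = (15350 − 14830) / [(14830 + 15350)/2] = 520/15090 = 0.034459…
%ΔP = (3.09 − 3.54) / [(3.54 + 3.09)/2] = -0.45/3.315 = -0.135746…
Arc Ed = %ΔQ / %ΔP = (520/15090) / (-0.45/3.315) = -0.2538…

-0.25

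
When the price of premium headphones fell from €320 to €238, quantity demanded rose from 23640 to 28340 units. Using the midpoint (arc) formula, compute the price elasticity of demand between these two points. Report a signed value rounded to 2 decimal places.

-0.62

%ΔQ = (28340 − 23640) / [(23640 + 28340)/2] = 4700/25990 = 0.180838…
%ΔP = (238 − 320) / [(320 + 238)/2] = -82/279 = -0.293906…
Arc Ed = %ΔQ / %ΔP = (4700/25990) / (-82/279) = -0.6152…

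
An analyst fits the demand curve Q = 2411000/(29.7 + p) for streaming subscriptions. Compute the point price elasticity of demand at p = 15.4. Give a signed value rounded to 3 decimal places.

-0.341

dQ/dp = −2411000/(29.7 + p)² = -1185.34. At p = 15.4, Q = 53459.
Ed = (dQ/dp)·(p/Q) = (-1185.34) × (15.4/53459) = -0.34146…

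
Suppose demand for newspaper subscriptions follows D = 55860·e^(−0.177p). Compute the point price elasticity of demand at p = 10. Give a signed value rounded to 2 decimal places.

dD/dp = −0.177·D = -1684.12. At p = 10, D = 9514.8.
Ed = (dD/dp)·(p/D) = (-1684.12) × (10/9514.8) = -1.77

-1.77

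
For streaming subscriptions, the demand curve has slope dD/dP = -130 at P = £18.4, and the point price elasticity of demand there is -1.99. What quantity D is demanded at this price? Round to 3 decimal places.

1202.010

Ed = (dD/dP)·(P/D) ⇒ D = (dD/dP)·P/Ed = (-130)·18.4/(-1.99) = 1202.01005…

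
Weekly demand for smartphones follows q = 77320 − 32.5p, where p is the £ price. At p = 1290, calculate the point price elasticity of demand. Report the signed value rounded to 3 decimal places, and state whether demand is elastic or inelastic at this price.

dq/dp = −32.5. At p = 1290, q = 77320 − 32.5(1290) = 35395.
Ed = (dq/dp)·(p/q) = −32.5 × (1290/35395) = -1.18448…
|Ed| = 1.184 > 1, so demand is elastic.

-1.184; elastic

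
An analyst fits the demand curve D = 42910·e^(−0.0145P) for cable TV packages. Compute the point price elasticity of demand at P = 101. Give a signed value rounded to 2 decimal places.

-1.46

dD/dP = −0.0145·D = -143.847. At P = 101, D = 9920.52.
Ed = (dD/dP)·(P/D) = (-143.847) × (101/9920.52) = -1.4645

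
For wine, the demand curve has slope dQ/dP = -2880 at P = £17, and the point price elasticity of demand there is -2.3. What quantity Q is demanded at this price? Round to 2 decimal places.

Ed = (dQ/dP)·(P/Q) ⇒ Q = (dQ/dP)·P/Ed = (-2880)·17/(-2.3) = 21286.9565…

21286.96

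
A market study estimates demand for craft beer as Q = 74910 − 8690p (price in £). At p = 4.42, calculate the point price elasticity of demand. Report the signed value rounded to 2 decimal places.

-1.05

dQ/dp = −8690. At p = 4.42, Q = 74910 − 8690(4.42) = 36500.2.
Ed = (dQ/dp)·(p/Q) = −8690 × (4.42/36500.2) = -1.0523…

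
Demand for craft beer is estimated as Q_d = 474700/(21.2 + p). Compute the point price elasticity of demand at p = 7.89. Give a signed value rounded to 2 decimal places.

-0.27

dQ_d/dp = −474700/(21.2 + p)² = -560.96. At p = 7.89, Q_d = 16318.3.
Ed = (dQ_d/dp)·(p/Q_d) = (-560.96) × (7.89/16318.3) = -0.2712…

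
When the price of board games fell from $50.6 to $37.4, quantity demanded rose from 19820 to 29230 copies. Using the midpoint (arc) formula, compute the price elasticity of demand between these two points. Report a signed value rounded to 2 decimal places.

%ΔQ = (29230 − 19820) / [(19820 + 29230)/2] = 9410/24525 = 0.383690…
%ΔP = (37.4 − 50.6) / [(50.6 + 37.4)/2] = -13.2/44 = -0.3
Arc Ed = %ΔQ / %ΔP = (9410/24525) / (-13.2/44) = -1.2789…

-1.28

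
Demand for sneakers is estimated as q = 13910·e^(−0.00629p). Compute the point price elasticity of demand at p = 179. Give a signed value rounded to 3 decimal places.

dq/dp = −0.00629·q = -28.3793. At p = 179, q = 4511.81.
Ed = (dq/dp)·(p/q) = (-28.3793) × (179/4511.81) = -1.12591

-1.126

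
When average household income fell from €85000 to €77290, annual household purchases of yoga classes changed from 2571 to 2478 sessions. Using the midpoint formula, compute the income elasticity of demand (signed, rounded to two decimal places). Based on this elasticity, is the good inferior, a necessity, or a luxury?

%ΔQ = (2478 − 2571)/[( 2571 + 2478)/2] = -93/2524.5 = -0.036838…
%ΔIncome = (77290 − 85000)/[( 85000 + 77290)/2] = -7710/81145 = -0.095015…
E_income = (-93/2524.5) / (-7710/81145) = 0.3877…
0 < E_income < 1 ⇒ normal good, necessity.

0.39; necessity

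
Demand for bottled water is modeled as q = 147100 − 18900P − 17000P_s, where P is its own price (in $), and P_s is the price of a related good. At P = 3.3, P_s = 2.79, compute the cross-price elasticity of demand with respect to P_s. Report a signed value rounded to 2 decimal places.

At the given values, q = 147100 − 18900(3.3) − 17000(2.79) = 37300.
∂q/∂P_s = -17000.
E = (-17000) × (2.79/37300) = -1.2715…

-1.27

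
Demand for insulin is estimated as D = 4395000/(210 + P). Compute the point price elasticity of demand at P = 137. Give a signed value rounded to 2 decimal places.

-0.39

dD/dP = −4395000/(210 + P)² = -36.5006. At P = 137, D = 12665.7.
Ed = (dD/dP)·(P/D) = (-36.5006) × (137/12665.7) = -0.3948…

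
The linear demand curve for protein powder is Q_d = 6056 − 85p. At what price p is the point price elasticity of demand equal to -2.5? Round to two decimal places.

Ed = −85p/(6056 − 85p). Set this equal to -2.5:
85p = 2.5·(6056 − 85p) ⇒ 85p(1 + 2.5) = 2.5·6056
p = 2.5·6056 / (85·3.5) = 50.8907…

50.89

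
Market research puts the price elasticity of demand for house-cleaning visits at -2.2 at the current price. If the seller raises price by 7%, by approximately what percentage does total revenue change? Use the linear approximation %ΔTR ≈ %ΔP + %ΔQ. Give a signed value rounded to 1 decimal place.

%ΔQ ≈ Ed × %ΔP = (-2.2) × (+7%) = -15.4000%
%ΔTR ≈ %ΔP + %ΔQ = (+7%) + (-15.4000%) = -8.4000%

-8.4%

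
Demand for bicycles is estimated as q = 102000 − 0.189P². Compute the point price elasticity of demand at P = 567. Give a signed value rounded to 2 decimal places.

-2.95

dq/dP = −2·0.189·P = -214.326. At P = 567, q = 41238.579.
Ed = (dq/dP)·(P/q) = (-214.326) × (567/41238.579) = -2.9468…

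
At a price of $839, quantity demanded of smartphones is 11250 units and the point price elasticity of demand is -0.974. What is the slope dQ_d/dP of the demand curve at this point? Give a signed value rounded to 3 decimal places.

-13.060

Ed = (dQ_d/dP)·(P/Q_d) ⇒ dQ_d/dP = Ed·Q_d/P = (-0.974)·11250/839 = -13.06019…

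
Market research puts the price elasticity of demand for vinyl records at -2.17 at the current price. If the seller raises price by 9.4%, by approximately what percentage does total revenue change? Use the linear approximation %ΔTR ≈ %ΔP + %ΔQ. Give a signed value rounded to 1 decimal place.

-11.0%

%ΔQ ≈ Ed × %ΔP = (-2.17) × (+9.4%) = -20.3980%
%ΔTR ≈ %ΔP + %ΔQ = (+9.4%) + (-20.3980%) = -10.9980%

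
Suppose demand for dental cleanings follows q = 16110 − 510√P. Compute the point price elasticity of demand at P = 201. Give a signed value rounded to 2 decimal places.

-0.41

dq/dP = −510/(2√P) = -17.9863. At P = 201, q = 8879.5.
Ed = (dq/dP)·(P/q) = (-17.9863) × (201/8879.5) = -0.4071…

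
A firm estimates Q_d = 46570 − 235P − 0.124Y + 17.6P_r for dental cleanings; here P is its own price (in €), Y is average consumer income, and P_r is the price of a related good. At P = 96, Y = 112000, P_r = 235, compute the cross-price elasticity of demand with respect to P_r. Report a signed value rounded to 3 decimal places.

At the given values, Q_d = 46570 − 235(96) − 0.124(112000) + 17.6(235) = 14258.
∂Q_d/∂P_r = 17.6.
E = (17.6) × (235/14258) = 0.29008…

0.290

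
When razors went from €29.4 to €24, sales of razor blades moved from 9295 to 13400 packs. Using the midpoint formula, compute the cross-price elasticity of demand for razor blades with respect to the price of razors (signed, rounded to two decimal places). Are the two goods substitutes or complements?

-1.79; complements

%ΔQ_{razor blades} = (13400 − 9295)/avg = 4105/11347.5 = 0.361753…
%ΔP_{razors} = (24 − 29.4)/avg = -5.4/26.7 = -0.202247…
E_cross = (4105/11347.5) / (-5.4/26.7) = -1.7886…
E_cross < 0 ⇒ the goods are complements.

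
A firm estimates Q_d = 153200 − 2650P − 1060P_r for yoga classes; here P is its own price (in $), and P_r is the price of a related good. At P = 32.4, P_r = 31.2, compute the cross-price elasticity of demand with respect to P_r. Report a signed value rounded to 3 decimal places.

At the given values, Q_d = 153200 − 2650(32.4) − 1060(31.2) = 34268.
∂Q_d/∂P_r = -1060.
E = (-1060) × (31.2/34268) = -0.96509…

-0.965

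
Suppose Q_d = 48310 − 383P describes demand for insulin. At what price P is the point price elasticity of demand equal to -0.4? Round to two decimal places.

36.04

Ed = −383P/(48310 − 383P). Set this equal to -0.4:
383P = 0.4·(48310 − 383P) ⇒ 383P(1 + 0.4) = 0.4·48310
P = 0.4·48310 / (383·1.4) = 36.0387…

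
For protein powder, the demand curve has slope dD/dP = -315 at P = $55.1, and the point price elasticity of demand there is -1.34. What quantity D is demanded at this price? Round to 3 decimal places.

Ed = (dD/dP)·(P/D) ⇒ D = (dD/dP)·P/Ed = (-315)·55.1/(-1.34) = 12952.61194…

12952.612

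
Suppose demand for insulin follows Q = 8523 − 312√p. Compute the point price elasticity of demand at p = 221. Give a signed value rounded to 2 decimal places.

dQ/dp = −312/(2√p) = -10.4937. At p = 221, Q = 3884.79.
Ed = (dQ/dp)·(p/Q) = (-10.4937) × (221/3884.79) = -0.5969…

-0.60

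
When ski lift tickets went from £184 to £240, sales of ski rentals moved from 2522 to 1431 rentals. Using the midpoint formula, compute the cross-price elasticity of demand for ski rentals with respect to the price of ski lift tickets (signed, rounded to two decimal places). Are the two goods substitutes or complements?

-2.09; complements

%ΔQ_{ski rentals} = (1431 − 2522)/avg = -1091/1976.5 = -0.551985…
%ΔP_{ski lift tickets} = (240 − 184)/avg = 56/212 = 0.264150…
E_cross = (-1091/1976.5) / (56/212) = -2.0896…
E_cross < 0 ⇒ the goods are complements.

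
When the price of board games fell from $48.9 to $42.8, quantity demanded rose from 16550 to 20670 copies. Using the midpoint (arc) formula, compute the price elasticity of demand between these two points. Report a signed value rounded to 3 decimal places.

-1.664

%ΔQ = (20670 − 16550) / [(16550 + 20670)/2] = 4120/18610 = 0.221386…
%ΔP = (42.8 − 48.9) / [(48.9 + 42.8)/2] = -6.1/45.85 = -0.133042…
Arc Ed = %ΔQ / %ΔP = (4120/18610) / (-6.1/45.85) = -1.66402…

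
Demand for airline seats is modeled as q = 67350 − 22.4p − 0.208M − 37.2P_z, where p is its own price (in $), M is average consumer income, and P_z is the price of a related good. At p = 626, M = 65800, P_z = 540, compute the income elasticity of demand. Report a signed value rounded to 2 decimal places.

-0.70

At the given values, q = 67350 − 22.4(626) − 0.208(65800) − 37.2(540) = 19553.2.
∂q/∂M = -0.208.
E = (-0.208) × (65800/19553.2) = -0.6999…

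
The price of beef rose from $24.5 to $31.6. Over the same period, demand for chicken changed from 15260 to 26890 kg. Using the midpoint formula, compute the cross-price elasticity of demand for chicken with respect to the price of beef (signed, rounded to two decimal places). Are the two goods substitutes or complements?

2.18; substitutes

%ΔQ_{chicken} = (26890 − 15260)/avg = 11630/21075 = 0.551838…
%ΔP_{beef} = (31.6 − 24.5)/avg = 7.1/28.05 = 0.253119…
E_cross = (11630/21075) / (7.1/28.05) = 2.1801…
E_cross > 0 ⇒ the goods are substitutes.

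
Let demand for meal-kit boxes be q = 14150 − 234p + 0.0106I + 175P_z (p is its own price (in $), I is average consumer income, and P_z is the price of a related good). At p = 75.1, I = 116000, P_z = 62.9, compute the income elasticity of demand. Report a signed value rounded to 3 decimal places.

At the given values, q = 14150 − 234(75.1) + 0.0106(116000) + 175(62.9) = 8813.7.
∂q/∂I = 0.0106.
E = (0.0106) × (116000/8813.7) = 0.13951…

0.140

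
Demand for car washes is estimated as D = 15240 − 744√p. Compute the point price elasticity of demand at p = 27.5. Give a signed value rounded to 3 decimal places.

-0.172

dD/dp = −744/(2√p) = -70.9376. At p = 27.5, D = 11338.4.
Ed = (dD/dp)·(p/D) = (-70.9376) × (27.5/11338.4) = -0.17205…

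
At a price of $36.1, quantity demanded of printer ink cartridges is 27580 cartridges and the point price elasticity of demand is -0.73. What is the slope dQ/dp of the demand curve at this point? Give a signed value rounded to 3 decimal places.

Ed = (dQ/dp)·(p/Q) ⇒ dQ/dp = Ed·Q/p = (-0.73)·27580/36.1 = -557.71191…

-557.712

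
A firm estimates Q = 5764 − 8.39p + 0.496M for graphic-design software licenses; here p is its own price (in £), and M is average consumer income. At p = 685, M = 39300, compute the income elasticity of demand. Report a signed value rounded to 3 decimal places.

At the given values, Q = 5764 − 8.39(685) + 0.496(39300) = 19509.65.
∂Q/∂M = 0.496.
E = (0.496) × (39300/19509.65) = 0.99913…

0.999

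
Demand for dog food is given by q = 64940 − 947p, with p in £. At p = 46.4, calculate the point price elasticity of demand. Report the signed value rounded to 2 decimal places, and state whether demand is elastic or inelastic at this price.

-2.09; elastic

dq/dp = −947. At p = 46.4, q = 64940 − 947(46.4) = 20999.2.
Ed = (dq/dp)·(p/q) = −947 × (46.4/20999.2) = -2.0924…
|Ed| = 2.09 > 1, so demand is elastic.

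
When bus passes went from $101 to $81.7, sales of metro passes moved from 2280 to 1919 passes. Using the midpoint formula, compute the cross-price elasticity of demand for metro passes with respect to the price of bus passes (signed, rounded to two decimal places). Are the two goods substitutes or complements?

%ΔQ_{metro passes} = (1919 − 2280)/avg = -361/2099.5 = -0.171945…
%ΔP_{bus passes} = (81.7 − 101)/avg = -19.3/91.35 = -0.211275…
E_cross = (-361/2099.5) / (-19.3/91.35) = 0.8138…
E_cross > 0 ⇒ the goods are substitutes.

0.81; substitutes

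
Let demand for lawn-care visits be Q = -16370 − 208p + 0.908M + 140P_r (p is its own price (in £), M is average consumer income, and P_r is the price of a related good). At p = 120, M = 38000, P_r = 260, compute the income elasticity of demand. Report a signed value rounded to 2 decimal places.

At the given values, Q = -16370 − 208(120) + 0.908(38000) + 140(260) = 29574.
∂Q/∂M = 0.908.
E = (0.908) × (38000/29574) = 1.1667…

1.17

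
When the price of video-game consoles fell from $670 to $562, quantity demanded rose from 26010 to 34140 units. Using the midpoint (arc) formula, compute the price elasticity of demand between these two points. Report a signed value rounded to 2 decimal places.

-1.54

%ΔQ = (34140 − 26010) / [(26010 + 34140)/2] = 8130/30075 = 0.270324…
%ΔP = (562 − 670) / [(670 + 562)/2] = -108/616 = -0.175324…
Arc Ed = %ΔQ / %ΔP = (8130/30075) / (-108/616) = -1.5418…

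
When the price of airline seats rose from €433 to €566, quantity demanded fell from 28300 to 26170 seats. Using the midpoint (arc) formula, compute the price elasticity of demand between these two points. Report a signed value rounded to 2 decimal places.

-0.29

%ΔQ = (26170 − 28300) / [(28300 + 26170)/2] = -2130/27235 = -0.078208…
%ΔP = (566 − 433) / [(433 + 566)/2] = 133/499.5 = 0.266266…
Arc Ed = %ΔQ / %ΔP = (-2130/27235) / (133/499.5) = -0.2937…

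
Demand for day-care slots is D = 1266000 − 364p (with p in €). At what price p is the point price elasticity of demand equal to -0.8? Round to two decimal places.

Ed = −364p/(1266000 − 364p). Set this equal to -0.8:
364p = 0.8·(1266000 − 364p) ⇒ 364p(1 + 0.8) = 0.8·1266000
p = 0.8·1266000 / (364·1.8) = 1545.7875…

1545.79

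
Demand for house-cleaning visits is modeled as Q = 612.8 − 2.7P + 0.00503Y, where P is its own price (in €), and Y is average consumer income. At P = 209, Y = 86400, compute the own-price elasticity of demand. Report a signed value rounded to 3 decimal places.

At the given values, Q = 612.8 − 2.7(209) + 0.00503(86400) = 483.092.
∂Q/∂P = −2.7.
E = (-2.7) × (209/483.092) = -1.16810…

-1.168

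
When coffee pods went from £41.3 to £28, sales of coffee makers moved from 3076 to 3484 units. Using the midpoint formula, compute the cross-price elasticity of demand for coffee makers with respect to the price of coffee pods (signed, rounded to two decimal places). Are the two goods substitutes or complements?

%ΔQ_{coffee makers} = (3484 − 3076)/avg = 408/3280 = 0.124390…
%ΔP_{coffee pods} = (28 − 41.3)/avg = -13.3/34.65 = -0.383838…
E_cross = (408/3280) / (-13.3/34.65) = -0.3240…
E_cross < 0 ⇒ the goods are complements.

-0.32; complements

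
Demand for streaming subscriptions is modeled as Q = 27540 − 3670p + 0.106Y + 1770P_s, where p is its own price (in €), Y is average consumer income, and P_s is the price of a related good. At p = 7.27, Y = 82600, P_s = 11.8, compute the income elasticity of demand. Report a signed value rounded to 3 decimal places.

At the given values, Q = 27540 − 3670(7.27) + 0.106(82600) + 1770(11.8) = 30500.7.
∂Q/∂Y = 0.106.
E = (0.106) × (82600/30500.7) = 0.28706…

0.287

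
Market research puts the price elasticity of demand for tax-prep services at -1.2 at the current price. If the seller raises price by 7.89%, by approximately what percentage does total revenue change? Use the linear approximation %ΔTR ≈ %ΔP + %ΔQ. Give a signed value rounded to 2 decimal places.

%ΔQ ≈ Ed × %ΔP = (-1.2) × (+7.89%) = -9.4680%
%ΔTR ≈ %ΔP + %ΔQ = (+7.89%) + (-9.4680%) = -1.5780%

-1.58%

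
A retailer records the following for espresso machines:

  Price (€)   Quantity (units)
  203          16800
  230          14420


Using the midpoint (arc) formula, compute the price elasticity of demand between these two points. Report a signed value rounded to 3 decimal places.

-1.223

%ΔQ = (14420 − 16800) / [(16800 + 14420)/2] = -2380/15610 = -0.152466…
%ΔP = (230 − 203) / [(203 + 230)/2] = 27/216.5 = 0.124711…
Arc Ed = %ΔQ / %ΔP = (-2380/15610) / (27/216.5) = -1.22255…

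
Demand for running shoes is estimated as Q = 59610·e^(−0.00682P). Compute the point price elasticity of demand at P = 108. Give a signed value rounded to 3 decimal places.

dQ/dP = −0.00682·Q = -194.634. At P = 108, Q = 28538.8.
Ed = (dQ/dP)·(P/Q) = (-194.634) × (108/28538.8) = -0.73656

-0.737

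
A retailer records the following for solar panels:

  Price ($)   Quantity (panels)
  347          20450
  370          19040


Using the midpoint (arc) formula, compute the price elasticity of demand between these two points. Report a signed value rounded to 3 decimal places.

-1.113

%ΔQ = (19040 − 20450) / [(20450 + 19040)/2] = -1410/19745 = -0.071410…
%ΔP = (370 − 347) / [(347 + 370)/2] = 23/358.5 = 0.064156…
Arc Ed = %ΔQ / %ΔP = (-1410/19745) / (23/358.5) = -1.11307…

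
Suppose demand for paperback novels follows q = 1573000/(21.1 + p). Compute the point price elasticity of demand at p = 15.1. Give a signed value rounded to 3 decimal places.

dq/dp = −1573000/(21.1 + p)² = -1200.36. At p = 15.1, q = 43453.
Ed = (dq/dp)·(p/q) = (-1200.36) × (15.1/43453) = -0.41712…

-0.417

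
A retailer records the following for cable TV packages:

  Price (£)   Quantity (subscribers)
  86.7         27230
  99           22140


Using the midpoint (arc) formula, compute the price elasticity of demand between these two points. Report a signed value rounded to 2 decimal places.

-1.56

%ΔQ = (22140 − 27230) / [(27230 + 22140)/2] = -5090/24685 = -0.206198…
%ΔP = (99 − 86.7) / [(86.7 + 99)/2] = 12.3/92.85 = 0.132471…
Arc Ed = %ΔQ / %ΔP = (-5090/24685) / (12.3/92.85) = -1.5565…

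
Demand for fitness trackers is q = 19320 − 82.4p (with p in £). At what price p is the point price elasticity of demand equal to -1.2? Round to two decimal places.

127.89

Ed = −82.4p/(19320 − 82.4p). Set this equal to -1.2:
82.4p = 1.2·(19320 − 82.4p) ⇒ 82.4p(1 + 1.2) = 1.2·19320
p = 1.2·19320 / (82.4·2.2) = 127.8905…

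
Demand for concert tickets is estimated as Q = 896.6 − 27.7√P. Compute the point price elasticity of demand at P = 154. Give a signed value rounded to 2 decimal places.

-0.31

dQ/dP = −27.7/(2√P) = -1.11606. At P = 154, Q = 552.852.
Ed = (dQ/dP)·(P/Q) = (-1.11606) × (154/552.852) = -0.3108…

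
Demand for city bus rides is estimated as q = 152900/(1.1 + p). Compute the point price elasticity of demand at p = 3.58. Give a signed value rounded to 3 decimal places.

dq/dp = −152900/(1.1 + p)² = -6980.97. At p = 3.58, q = 32670.9.
Ed = (dq/dp)·(p/q) = (-6980.97) × (3.58/32670.9) = -0.76495…

-0.765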